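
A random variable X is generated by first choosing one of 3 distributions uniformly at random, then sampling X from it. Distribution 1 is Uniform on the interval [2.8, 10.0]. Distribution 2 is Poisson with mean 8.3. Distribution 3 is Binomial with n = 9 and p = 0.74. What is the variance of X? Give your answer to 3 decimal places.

5.491

Per component, 1: μ=6.4, E[X²]=45.28; 2: μ=8.3, E[X²]=77.19; 3: μ=6.66, E[X²]=46.0872.
E[X] = 0.333333·6.4 + 0.333333·8.3 + 0.333333·6.66 = 7.12.
E[X²] = 0.333333·45.28 + 0.333333·77.19 + 0.333333·46.0872 = 56.1857.
Var(X) = E[X²] − (E[X])² = 56.1857 − 50.6944 = 5.49133.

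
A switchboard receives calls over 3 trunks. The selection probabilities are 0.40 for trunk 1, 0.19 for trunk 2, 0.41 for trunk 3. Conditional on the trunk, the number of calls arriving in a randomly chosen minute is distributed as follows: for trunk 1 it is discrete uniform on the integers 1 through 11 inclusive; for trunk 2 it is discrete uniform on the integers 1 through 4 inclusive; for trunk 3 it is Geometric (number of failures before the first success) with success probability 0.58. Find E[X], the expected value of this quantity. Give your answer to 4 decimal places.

Component means — 1: 6; 2: 2.5; 3: 0.724138.
E[X] = 0.4·6 + 0.19·2.5 + 0.41·0.724138 = 3.1719.

3.1719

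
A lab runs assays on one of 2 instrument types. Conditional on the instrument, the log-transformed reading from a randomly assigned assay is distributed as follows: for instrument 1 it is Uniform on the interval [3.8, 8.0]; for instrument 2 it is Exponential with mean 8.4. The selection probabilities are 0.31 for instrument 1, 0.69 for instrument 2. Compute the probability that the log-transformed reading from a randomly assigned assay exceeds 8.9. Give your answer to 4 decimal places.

Conditional on each instrument, P(X > 8.9): 1: 0; 2: 0.346621.
By total probability, P(X > 8.9) = 0.31·0 + 0.69·0.346621 = 0.239168.

0.2392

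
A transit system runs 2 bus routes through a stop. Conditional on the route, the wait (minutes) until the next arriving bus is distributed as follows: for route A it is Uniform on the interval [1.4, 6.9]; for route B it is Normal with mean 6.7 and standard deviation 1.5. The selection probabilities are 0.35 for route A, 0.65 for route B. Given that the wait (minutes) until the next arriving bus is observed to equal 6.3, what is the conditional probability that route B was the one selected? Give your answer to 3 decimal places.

0.724

Likelihoods f(6.3 | ·): A: 0.181818; B: 0.256671.
Posterior ∝ prior × likelihood. Numerator for B: 0.65·0.256671 = 0.166836.
Normalizing constant: 0.35·0.181818 + 0.65·0.256671 = 0.230473.
P(B | observation) = 0.166836 / 0.230473 = 0.723888.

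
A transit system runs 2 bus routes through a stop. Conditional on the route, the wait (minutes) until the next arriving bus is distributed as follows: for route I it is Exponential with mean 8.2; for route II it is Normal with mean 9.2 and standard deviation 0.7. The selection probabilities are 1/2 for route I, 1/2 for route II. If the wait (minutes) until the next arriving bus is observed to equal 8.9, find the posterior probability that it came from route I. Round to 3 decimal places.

0.073

Likelihoods f(8.9 | ·): I: 0.0411925; II: 0.51991.
Posterior ∝ prior × likelihood. Numerator for I: 0.5·0.0411925 = 0.0205962.
Normalizing constant: 0.5·0.0411925 + 0.5·0.51991 = 0.280551.
P(I | observation) = 0.0205962 / 0.280551 = 0.0734135.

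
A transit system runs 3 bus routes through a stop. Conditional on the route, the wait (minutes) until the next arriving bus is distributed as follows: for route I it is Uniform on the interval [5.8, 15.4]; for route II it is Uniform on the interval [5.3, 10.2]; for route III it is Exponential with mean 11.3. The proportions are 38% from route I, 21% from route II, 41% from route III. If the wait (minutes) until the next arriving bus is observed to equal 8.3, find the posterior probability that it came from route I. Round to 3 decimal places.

0.396

Likelihoods f(8.3 | ·): I: 0.104167; II: 0.204082; III: 0.0424548.
Posterior ∝ prior × likelihood. Numerator for I: 0.38·0.104167 = 0.0395833.
Normalizing constant: 0.38·0.104167 + 0.21·0.204082 + 0.41·0.0424548 = 0.0998469.
P(I | observation) = 0.0395833 / 0.0998469 = 0.39644.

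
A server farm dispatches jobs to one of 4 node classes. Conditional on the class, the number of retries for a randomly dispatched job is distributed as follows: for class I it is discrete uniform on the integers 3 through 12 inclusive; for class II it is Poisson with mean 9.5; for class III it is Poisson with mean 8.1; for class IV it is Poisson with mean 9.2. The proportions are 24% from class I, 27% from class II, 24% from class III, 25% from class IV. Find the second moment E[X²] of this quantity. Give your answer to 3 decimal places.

83.563

For each component E[X²] = Var + (mean)², giving I: 64.5; II: 99.75; III: 73.71; IV: 93.84.
Overall E[X²] = 0.24·64.5 + 0.27·99.75 + 0.24·73.71 + 0.25·93.84 = 83.5629.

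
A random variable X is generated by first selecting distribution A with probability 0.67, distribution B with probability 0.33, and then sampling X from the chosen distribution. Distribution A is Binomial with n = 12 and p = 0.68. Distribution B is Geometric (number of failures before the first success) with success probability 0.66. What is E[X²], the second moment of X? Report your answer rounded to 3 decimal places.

46.707

For each component E[X²] = Var + (mean)², giving A: 69.1968; B: 1.04591.
Overall E[X²] = 0.67·69.1968 + 0.33·1.04591 = 46.707.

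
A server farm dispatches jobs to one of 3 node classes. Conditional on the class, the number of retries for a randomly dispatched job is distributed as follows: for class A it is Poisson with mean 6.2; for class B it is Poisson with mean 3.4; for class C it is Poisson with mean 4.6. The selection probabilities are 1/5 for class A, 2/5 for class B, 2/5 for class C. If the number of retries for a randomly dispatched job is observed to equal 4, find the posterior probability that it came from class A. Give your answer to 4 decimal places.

0.1433

Likelihoods P(X=4 | ·): A: 0.124948; B: 0.185825; C: 0.187528.
Posterior ∝ prior × likelihood. Numerator for A: 0.2·0.124948 = 0.0249896.
Normalizing constant: 0.2·0.124948 + 0.4·0.185825 + 0.4·0.187528 = 0.174331.
P(A | observation) = 0.0249896 / 0.174331 = 0.143346.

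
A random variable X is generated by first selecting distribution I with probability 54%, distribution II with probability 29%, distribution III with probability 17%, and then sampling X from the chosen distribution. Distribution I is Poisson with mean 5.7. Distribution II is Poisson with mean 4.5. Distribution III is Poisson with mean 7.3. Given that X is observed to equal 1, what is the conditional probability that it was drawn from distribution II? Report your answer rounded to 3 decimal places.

0.566

Likelihoods P(X=1 | ·): I: 0.019072; II: 0.0499905; III: 0.00493143.
Posterior ∝ prior × likelihood. Numerator for II: 0.29·0.0499905 = 0.0144972.
Normalizing constant: 0.54·0.019072 + 0.29·0.0499905 + 0.17·0.00493143 = 0.0256345.
P(II | observation) = 0.0144972 / 0.0256345 = 0.565537.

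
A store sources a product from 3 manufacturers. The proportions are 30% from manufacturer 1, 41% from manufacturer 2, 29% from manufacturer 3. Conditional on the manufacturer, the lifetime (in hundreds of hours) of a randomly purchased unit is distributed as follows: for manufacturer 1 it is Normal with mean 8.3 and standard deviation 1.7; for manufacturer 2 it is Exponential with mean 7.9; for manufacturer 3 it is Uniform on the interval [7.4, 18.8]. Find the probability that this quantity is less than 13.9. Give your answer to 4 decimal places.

0.8046

Conditional on each manufacturer, P(X < 13.9): 1: 0.999506; 2: 0.827868; 3: 0.570175.
By total probability, P(X < 13.9) = 0.3·0.999506 + 0.41·0.827868 + 0.29·0.570175 = 0.804629.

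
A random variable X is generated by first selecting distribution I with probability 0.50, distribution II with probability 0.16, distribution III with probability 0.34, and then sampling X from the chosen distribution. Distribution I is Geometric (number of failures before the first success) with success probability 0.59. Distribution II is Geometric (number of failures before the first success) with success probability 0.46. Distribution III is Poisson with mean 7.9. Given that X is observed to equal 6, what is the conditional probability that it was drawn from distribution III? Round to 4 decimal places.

Likelihoods P(X=6 | ·): I: 0.00280256; II: 0.0114057; III: 0.125171.
Posterior ∝ prior × likelihood. Numerator for III: 0.34·0.125171 = 0.0425581.
Normalizing constant: 0.5·0.00280256 + 0.16·0.0114057 + 0.34·0.125171 = 0.0457843.
P(III | observation) = 0.0425581 / 0.0457843 = 0.929535.

0.9295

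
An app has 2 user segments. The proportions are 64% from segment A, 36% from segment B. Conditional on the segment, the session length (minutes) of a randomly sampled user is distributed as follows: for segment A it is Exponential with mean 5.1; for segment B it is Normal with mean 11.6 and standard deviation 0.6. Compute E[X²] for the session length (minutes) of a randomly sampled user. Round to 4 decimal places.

81.8640

For each component E[X²] = Var + (mean)², giving A: 52.02; B: 134.92.
Overall E[X²] = 0.64·52.02 + 0.36·134.92 = 81.864.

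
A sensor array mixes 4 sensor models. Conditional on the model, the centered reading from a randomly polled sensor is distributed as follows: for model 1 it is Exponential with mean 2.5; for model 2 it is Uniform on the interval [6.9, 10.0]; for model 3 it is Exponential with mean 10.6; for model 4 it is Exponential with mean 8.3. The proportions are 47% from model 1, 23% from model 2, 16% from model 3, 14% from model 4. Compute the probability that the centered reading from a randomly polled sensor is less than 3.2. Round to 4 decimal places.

0.4258

Conditional on each model, P(X < 3.2): 1: 0.721963; 2: 0; 3: 0.260578; 4: 0.319918.
By total probability, P(X < 3.2) = 0.47·0.721963 + 0.23·0 + 0.16·0.260578 + 0.14·0.319918 = 0.425804.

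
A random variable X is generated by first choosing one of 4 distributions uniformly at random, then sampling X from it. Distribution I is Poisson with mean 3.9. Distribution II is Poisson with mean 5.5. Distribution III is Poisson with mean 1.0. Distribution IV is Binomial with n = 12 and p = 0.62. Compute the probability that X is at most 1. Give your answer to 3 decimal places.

Conditional on each component, P(X ≤ 1): I: 0.0991854; II: 0.026564; III: 0.735759; IV: 0.000186563.
By total probability, P(X ≤ 1) = 0.25·0.0991854 + 0.25·0.026564 + 0.25·0.735759 + 0.25·0.000186563 = 0.215424.

0.215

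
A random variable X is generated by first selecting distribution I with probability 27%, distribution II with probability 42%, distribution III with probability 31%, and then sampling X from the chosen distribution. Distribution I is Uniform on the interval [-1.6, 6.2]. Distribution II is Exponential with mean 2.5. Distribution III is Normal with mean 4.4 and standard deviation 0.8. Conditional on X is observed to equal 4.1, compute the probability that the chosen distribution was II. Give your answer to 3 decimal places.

Likelihoods f(4.1 | ·): I: 0.128205; II: 0.077592; III: 0.464819.
Posterior ∝ prior × likelihood. Numerator for II: 0.42·0.077592 = 0.0325886.
Normalizing constant: 0.27·0.128205 + 0.42·0.077592 + 0.31·0.464819 = 0.211298.
P(II | observation) = 0.0325886 / 0.211298 = 0.154231.

0.154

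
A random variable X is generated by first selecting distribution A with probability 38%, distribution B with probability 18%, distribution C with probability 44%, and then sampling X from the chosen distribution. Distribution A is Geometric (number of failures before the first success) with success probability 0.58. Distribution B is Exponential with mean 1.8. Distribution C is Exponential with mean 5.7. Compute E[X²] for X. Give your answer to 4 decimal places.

For each component E[X²] = Var + (mean)², giving A: 1.77289; B: 6.48; C: 64.98.
Overall E[X²] = 0.38·1.77289 + 0.18·6.48 + 0.44·64.98 = 30.4313.

30.4313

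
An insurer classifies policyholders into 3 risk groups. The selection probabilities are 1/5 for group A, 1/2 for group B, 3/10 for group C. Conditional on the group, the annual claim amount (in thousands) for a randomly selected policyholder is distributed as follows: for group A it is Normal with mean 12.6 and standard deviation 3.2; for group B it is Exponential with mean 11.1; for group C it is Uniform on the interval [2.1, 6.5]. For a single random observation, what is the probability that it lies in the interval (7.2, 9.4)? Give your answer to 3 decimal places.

0.070

Conditional on each group, P(7.2 < X < 9.4): A: 0.112902; B: 0.093987; C: 0.
By total probability, P(7.2 < X < 9.4) = 0.2·0.112902 + 0.5·0.093987 + 0.3·0 = 0.0695738.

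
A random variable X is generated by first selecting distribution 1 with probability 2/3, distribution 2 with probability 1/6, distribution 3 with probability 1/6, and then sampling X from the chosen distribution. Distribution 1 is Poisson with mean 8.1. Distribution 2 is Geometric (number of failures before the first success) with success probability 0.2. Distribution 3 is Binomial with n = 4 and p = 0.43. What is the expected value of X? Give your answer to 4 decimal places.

6.3533

Component means — 1: 8.1; 2: 4; 3: 1.72.
E[X] = 0.666667·8.1 + 0.166667·4 + 0.166667·1.72 = 6.35333.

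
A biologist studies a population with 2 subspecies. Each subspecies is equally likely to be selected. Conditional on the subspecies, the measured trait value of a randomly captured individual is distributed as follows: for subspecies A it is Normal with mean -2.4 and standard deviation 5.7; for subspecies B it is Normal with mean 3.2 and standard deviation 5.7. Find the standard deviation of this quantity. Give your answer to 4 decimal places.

Per component, A: μ=-2.4, E[X²]=38.25; B: μ=3.2, E[X²]=42.73.
E[X] = 0.5·-2.4 + 0.5·3.2 = 0.4.
E[X²] = 0.5·38.25 + 0.5·42.73 = 40.49.
Var(X) = E[X²] − (E[X])² = 40.49 − 0.16 = 40.33.
SD(X) = √40.33 = 6.35059.

6.3506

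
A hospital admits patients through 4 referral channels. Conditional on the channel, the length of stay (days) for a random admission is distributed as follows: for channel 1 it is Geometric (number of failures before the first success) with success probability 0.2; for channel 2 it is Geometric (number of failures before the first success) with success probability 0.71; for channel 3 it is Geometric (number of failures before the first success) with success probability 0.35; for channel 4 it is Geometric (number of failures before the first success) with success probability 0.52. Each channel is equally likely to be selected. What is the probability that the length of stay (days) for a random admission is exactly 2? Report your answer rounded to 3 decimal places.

Conditional on each channel, P(X = 2): 1: 0.128; 2: 0.059711; 3: 0.147875; 4: 0.119808.
By total probability, P(X = 2) = 0.25·0.128 + 0.25·0.059711 + 0.25·0.147875 + 0.25·0.119808 = 0.113849.

0.114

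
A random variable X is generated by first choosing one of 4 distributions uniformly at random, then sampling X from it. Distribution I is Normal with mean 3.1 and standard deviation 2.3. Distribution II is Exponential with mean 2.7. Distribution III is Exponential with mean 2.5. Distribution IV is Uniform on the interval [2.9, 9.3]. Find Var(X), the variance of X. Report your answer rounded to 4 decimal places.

7.6908

Per component, I: μ=3.1, E[X²]=14.9; II: μ=2.7, E[X²]=14.58; III: μ=2.5, E[X²]=12.5; IV: μ=6.1, E[X²]=40.6233.
E[X] = 0.25·3.1 + 0.25·2.7 + 0.25·2.5 + 0.25·6.1 = 3.6.
E[X²] = 0.25·14.9 + 0.25·14.58 + 0.25·12.5 + 0.25·40.6233 = 20.6508.
Var(X) = E[X²] − (E[X])² = 20.6508 − 12.96 = 7.69083.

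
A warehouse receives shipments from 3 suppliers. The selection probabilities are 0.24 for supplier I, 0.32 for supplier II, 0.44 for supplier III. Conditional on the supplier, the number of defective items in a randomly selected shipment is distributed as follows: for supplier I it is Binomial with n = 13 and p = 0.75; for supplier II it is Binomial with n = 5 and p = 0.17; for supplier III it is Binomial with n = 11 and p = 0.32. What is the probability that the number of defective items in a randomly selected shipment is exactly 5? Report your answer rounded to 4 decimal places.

0.0686

Conditional on each supplier, P(X = 5): I: 0.0046602; II: 0.000141986; III: 0.153266.
By total probability, P(X = 5) = 0.24·0.0046602 + 0.32·0.000141986 + 0.44·0.153266 = 0.0686008.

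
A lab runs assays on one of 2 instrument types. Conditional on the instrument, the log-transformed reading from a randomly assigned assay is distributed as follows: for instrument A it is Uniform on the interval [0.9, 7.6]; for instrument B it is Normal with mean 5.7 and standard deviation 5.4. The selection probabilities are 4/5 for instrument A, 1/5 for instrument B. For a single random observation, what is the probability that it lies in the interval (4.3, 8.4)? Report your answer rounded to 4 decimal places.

0.4528

Conditional on each instrument, P(4.3 < X < 8.4): A: 0.492537; B: 0.293745.
By total probability, P(4.3 < X < 8.4) = 0.8·0.492537 + 0.2·0.293745 = 0.452779.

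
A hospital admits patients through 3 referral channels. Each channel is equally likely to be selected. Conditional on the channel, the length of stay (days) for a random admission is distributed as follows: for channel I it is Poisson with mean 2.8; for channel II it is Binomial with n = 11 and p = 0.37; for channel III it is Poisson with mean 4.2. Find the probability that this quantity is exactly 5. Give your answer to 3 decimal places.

Conditional on each channel, P(X = 5): I: 0.0872136; II: 0.200306; III: 0.163316.
By total probability, P(X = 5) = 0.333333·0.0872136 + 0.333333·0.200306 + 0.333333·0.163316 = 0.150278.

0.150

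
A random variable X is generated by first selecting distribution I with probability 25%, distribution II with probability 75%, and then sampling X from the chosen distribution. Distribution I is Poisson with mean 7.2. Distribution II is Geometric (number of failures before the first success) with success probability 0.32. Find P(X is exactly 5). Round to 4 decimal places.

Conditional on each component, P(X = 5): I: 0.120382; II: 0.0465259.
By total probability, P(X = 5) = 0.25·0.120382 + 0.75·0.0465259 = 0.0649899.

0.0650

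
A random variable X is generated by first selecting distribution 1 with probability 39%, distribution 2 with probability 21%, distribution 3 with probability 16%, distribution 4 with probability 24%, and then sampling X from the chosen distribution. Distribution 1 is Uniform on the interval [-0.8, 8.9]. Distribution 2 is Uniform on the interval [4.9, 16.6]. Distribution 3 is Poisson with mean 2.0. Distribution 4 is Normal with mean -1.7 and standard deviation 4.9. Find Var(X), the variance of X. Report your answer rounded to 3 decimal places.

29.480

Per component, 1: μ=4.05, E[X²]=24.2433; 2: μ=10.75, E[X²]=126.97; 3: μ=2, E[X²]=6; 4: μ=-1.7, E[X²]=26.9.
E[X] = 0.39·4.05 + 0.21·10.75 + 0.16·2 + 0.24·-1.7 = 3.749.
E[X²] = 0.39·24.2433 + 0.21·126.97 + 0.16·6 + 0.24·26.9 = 43.5346.
Var(X) = E[X²] − (E[X])² = 43.5346 − 14.055 = 29.4796.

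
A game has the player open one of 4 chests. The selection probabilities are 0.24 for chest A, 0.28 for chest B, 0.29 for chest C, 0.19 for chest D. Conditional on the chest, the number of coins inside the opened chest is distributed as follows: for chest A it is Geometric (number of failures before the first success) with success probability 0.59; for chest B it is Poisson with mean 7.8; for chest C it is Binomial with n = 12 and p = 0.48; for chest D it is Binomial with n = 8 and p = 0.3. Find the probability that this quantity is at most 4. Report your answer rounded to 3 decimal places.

0.516

Conditional on each chest, P(X ≤ 4): A: 0.988414; B: 0.11167; C: 0.234812; D: 0.942032.
By total probability, P(X ≤ 4) = 0.24·0.988414 + 0.28·0.11167 + 0.29·0.234812 + 0.19·0.942032 = 0.515569.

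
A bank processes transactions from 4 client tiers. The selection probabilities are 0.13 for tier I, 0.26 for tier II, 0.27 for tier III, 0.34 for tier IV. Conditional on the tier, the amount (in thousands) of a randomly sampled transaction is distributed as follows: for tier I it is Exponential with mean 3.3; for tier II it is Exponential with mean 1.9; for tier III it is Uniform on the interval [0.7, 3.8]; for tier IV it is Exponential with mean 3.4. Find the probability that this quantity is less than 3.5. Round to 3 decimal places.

Conditional on each tier, P(X < 3.5): I: 0.653754; II: 0.841517; III: 0.903226; IV: 0.642783.
By total probability, P(X < 3.5) = 0.13·0.653754 + 0.26·0.841517 + 0.27·0.903226 + 0.34·0.642783 = 0.7662.

0.766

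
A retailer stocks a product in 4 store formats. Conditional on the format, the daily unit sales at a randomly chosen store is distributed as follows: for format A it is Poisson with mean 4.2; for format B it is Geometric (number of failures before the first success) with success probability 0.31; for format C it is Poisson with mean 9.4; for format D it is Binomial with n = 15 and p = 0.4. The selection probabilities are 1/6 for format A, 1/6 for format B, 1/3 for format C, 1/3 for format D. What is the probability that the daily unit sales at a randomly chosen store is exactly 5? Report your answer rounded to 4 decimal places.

Conditional on each format, P(X = 5): A: 0.163316; B: 0.048485; C: 0.0505929; D: 0.185938.
By total probability, P(X = 5) = 0.166667·0.163316 + 0.166667·0.048485 + 0.333333·0.0505929 + 0.333333·0.185938 = 0.114144.

0.1141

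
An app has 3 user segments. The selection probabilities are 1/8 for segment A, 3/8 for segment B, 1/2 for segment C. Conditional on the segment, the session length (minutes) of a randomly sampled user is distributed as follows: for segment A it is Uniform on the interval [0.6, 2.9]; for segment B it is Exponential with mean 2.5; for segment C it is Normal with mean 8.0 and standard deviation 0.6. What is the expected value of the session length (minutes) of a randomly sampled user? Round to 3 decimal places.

5.156

Component means — A: 1.75; B: 2.5; C: 8.
E[X] = 0.125·1.75 + 0.375·2.5 + 0.5·8 = 5.15625.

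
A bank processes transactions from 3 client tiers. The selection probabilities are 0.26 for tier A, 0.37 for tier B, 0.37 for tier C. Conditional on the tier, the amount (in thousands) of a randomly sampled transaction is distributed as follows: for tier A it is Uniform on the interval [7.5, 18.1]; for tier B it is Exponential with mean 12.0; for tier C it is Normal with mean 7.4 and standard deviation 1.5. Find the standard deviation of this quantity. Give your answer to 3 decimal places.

7.894

Per component, A: μ=12.8, E[X²]=173.203; B: μ=12, E[X²]=288; C: μ=7.4, E[X²]=57.01.
E[X] = 0.26·12.8 + 0.37·12 + 0.37·7.4 = 10.506.
E[X²] = 0.26·173.203 + 0.37·288 + 0.37·57.01 = 172.687.
Var(X) = E[X²] − (E[X])² = 172.687 − 110.376 = 62.3105.
SD(X) = √62.3105 = 7.8937.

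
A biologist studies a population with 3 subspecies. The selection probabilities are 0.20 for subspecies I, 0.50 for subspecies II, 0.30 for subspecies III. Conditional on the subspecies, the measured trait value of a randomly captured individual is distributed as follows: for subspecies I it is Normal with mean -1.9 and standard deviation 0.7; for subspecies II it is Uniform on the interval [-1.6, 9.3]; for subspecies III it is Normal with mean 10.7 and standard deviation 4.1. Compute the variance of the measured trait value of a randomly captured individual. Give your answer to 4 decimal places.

29.9616

Per component, I: μ=-1.9, E[X²]=4.1; II: μ=3.85, E[X²]=24.7233; III: μ=10.7, E[X²]=131.3.
E[X] = 0.2·-1.9 + 0.5·3.85 + 0.3·10.7 = 4.755.
E[X²] = 0.2·4.1 + 0.5·24.7233 + 0.3·131.3 = 52.5717.
Var(X) = E[X²] − (E[X])² = 52.5717 − 22.61 = 29.9616.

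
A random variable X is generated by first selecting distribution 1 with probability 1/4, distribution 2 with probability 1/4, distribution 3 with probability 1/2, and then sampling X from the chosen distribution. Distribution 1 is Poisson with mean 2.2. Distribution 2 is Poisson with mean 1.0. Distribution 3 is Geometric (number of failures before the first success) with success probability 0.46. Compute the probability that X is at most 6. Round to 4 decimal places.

Conditional on each component, P(X ≤ 6): 1: 0.992539; 2: 0.999917; 3: 0.986611.
By total probability, P(X ≤ 6) = 0.25·0.992539 + 0.25·0.999917 + 0.5·0.986611 = 0.991419.

0.9914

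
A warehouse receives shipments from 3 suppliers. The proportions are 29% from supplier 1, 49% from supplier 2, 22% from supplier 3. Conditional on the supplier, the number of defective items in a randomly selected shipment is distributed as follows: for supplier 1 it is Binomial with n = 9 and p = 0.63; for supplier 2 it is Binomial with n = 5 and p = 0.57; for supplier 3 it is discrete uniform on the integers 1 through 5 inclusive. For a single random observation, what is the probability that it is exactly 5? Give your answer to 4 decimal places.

Conditional on each supplier, P(X = 5): 1: 0.234358; 2: 0.0601692; 3: 0.2.
By total probability, P(X = 5) = 0.29·0.234358 + 0.49·0.0601692 + 0.22·0.2 = 0.141447.

0.1414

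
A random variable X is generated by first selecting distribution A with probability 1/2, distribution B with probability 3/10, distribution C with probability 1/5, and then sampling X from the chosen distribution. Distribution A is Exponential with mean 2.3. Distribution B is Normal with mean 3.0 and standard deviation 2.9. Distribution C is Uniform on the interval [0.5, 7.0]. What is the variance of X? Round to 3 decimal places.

6.190

Per component, A: μ=2.3, E[X²]=10.58; B: μ=3, E[X²]=17.41; C: μ=3.75, E[X²]=17.5833.
E[X] = 0.5·2.3 + 0.3·3 + 0.2·3.75 = 2.8.
E[X²] = 0.5·10.58 + 0.3·17.41 + 0.2·17.5833 = 14.0297.
Var(X) = E[X²] − (E[X])² = 14.0297 − 7.84 = 6.18967.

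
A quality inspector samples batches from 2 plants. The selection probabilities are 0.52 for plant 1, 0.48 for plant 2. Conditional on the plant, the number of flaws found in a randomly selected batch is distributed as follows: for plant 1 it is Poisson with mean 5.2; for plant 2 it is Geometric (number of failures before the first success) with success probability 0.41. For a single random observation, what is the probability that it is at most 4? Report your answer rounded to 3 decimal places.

0.657

Conditional on each plant, P(X ≤ 4): 1: 0.406128; 2: 0.928508.
By total probability, P(X ≤ 4) = 0.52·0.406128 + 0.48·0.928508 = 0.65687.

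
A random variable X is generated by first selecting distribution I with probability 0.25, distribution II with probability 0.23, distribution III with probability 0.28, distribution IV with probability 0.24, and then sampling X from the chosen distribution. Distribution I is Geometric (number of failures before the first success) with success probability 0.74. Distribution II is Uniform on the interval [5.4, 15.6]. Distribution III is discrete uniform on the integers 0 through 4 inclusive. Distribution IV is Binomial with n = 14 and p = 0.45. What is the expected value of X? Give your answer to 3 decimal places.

Component means — I: 0.351351; II: 10.5; III: 2; IV: 6.3.
E[X] = 0.25·0.351351 + 0.23·10.5 + 0.28·2 + 0.24·6.3 = 4.57484.

4.575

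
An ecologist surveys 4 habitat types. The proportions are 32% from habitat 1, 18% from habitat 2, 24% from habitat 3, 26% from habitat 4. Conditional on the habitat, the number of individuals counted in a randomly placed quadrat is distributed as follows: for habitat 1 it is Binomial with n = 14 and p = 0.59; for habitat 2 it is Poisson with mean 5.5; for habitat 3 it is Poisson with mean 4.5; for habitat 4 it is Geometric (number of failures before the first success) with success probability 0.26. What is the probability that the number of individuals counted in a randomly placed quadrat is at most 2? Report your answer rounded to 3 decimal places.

0.212

Conditional on each habitat, P(X ≤ 2): 1: 0.000794952; 2: 0.0883764; 3: 0.173578; 4: 0.594776.
By total probability, P(X ≤ 2) = 0.32·0.000794952 + 0.18·0.0883764 + 0.24·0.173578 + 0.26·0.594776 = 0.212463.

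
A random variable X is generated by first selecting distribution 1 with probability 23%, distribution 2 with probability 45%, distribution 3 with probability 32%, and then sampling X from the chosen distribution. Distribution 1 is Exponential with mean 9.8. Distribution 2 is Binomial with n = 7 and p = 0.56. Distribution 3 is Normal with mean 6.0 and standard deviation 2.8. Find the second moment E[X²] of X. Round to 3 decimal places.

65.898

For each component E[X²] = Var + (mean)², giving 1: 192.08; 2: 17.0912; 3: 43.84.
Overall E[X²] = 0.23·192.08 + 0.45·17.0912 + 0.32·43.84 = 65.8982.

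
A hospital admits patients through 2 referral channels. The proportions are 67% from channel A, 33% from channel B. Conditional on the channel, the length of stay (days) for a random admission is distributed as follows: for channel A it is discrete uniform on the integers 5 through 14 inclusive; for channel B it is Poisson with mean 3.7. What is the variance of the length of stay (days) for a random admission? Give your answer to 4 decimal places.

14.1863

Per component, A: μ=9.5, E[X²]=98.5; B: μ=3.7, E[X²]=17.39.
E[X] = 0.67·9.5 + 0.33·3.7 = 7.586.
E[X²] = 0.67·98.5 + 0.33·17.39 = 71.7337.
Var(X) = E[X²] − (E[X])² = 71.7337 − 57.5474 = 14.1863.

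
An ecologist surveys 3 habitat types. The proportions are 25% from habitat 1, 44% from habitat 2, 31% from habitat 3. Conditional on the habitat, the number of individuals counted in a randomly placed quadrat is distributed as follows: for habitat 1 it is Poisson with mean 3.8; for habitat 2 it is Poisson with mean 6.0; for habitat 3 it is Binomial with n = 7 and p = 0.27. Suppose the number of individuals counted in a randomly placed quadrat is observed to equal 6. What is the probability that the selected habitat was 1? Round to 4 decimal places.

Likelihoods P(X=6 | ·): 1: 0.0935513; 2: 0.160623; 3: 0.00197972.
Posterior ∝ prior × likelihood. Numerator for 1: 0.25·0.0935513 = 0.0233878.
Normalizing constant: 0.25·0.0935513 + 0.44·0.160623 + 0.31·0.00197972 = 0.0946757.
P(1 | observation) = 0.0233878 / 0.0946757 = 0.247031.

0.2470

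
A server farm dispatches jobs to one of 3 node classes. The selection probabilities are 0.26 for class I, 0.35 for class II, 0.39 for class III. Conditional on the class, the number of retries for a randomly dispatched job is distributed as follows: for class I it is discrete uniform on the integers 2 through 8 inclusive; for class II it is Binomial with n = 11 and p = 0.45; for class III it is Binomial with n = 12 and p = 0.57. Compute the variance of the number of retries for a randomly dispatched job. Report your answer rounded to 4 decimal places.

3.9711

Per component, I: μ=5, E[X²]=29; II: μ=4.95, E[X²]=27.225; III: μ=6.84, E[X²]=49.7268.
E[X] = 0.26·5 + 0.35·4.95 + 0.39·6.84 = 5.7001.
E[X²] = 0.26·29 + 0.35·27.225 + 0.39·49.7268 = 36.4622.
Var(X) = E[X²] − (E[X])² = 36.4622 − 32.4911 = 3.97106.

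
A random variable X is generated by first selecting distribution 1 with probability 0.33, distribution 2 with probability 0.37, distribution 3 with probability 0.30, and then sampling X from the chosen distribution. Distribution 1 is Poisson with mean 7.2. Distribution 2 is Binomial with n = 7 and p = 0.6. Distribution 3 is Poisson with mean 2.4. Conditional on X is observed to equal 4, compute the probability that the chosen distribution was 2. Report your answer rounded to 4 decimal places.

Likelihoods P(X=4 | ·): 1: 0.0835985; 2: 0.290304; 3: 0.125408.
Posterior ∝ prior × likelihood. Numerator for 2: 0.37·0.290304 = 0.107412.
Normalizing constant: 0.33·0.0835985 + 0.37·0.290304 + 0.3·0.125408 = 0.172623.
P(2 | observation) = 0.107412 / 0.172623 = 0.622239.

0.6222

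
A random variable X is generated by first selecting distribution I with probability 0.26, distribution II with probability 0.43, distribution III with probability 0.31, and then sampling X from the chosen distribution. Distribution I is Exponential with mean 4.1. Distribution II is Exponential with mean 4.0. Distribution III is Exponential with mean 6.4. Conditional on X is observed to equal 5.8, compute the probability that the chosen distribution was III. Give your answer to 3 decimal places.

Likelihoods f(5.8 | ·): I: 0.0592718; II: 0.0586426; III: 0.0631307.
Posterior ∝ prior × likelihood. Numerator for III: 0.31·0.0631307 = 0.0195705.
Normalizing constant: 0.26·0.0592718 + 0.43·0.0586426 + 0.31·0.0631307 = 0.0601975.
P(III | observation) = 0.0195705 / 0.0601975 = 0.325105.

0.325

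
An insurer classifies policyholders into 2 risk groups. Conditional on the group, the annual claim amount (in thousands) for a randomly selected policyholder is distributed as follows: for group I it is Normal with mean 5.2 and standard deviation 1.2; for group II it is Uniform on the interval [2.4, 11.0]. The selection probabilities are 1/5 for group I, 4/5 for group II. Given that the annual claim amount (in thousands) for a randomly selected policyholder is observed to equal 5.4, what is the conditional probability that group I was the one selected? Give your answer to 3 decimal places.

0.413

Likelihoods f(5.4 | ·): I: 0.327866; II: 0.116279.
Posterior ∝ prior × likelihood. Numerator for I: 0.2·0.327866 = 0.0655733.
Normalizing constant: 0.2·0.327866 + 0.8·0.116279 = 0.158597.
P(I | observation) = 0.0655733 / 0.158597 = 0.41346.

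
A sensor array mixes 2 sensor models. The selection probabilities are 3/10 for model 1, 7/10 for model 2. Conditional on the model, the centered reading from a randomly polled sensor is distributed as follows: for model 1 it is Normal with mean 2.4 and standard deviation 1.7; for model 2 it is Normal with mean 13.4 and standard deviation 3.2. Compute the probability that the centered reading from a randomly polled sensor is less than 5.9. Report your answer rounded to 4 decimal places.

Conditional on each model, P(X < 5.9): 1: 0.980244; 2: 0.00954548.
By total probability, P(X < 5.9) = 0.3·0.980244 + 0.7·0.00954548 = 0.300755.

0.3008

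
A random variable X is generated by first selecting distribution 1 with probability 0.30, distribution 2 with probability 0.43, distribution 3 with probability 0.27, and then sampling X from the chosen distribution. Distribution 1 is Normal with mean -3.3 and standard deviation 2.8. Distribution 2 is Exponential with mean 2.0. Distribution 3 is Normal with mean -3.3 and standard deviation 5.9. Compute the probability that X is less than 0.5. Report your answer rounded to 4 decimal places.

0.5688

Conditional on each component, P(X < 0.5): 1: 0.912632; 2: 0.221199; 3: 0.740234.
By total probability, P(X < 0.5) = 0.3·0.912632 + 0.43·0.221199 + 0.27·0.740234 = 0.568769.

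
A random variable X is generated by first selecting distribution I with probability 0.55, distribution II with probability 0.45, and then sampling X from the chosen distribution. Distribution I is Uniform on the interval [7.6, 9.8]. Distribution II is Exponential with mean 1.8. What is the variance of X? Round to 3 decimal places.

Per component, I: μ=8.7, E[X²]=76.0933; II: μ=1.8, E[X²]=6.48.
E[X] = 0.55·8.7 + 0.45·1.8 = 5.595.
E[X²] = 0.55·76.0933 + 0.45·6.48 = 44.7673.
Var(X) = E[X²] − (E[X])² = 44.7673 − 31.304 = 13.4633.

13.463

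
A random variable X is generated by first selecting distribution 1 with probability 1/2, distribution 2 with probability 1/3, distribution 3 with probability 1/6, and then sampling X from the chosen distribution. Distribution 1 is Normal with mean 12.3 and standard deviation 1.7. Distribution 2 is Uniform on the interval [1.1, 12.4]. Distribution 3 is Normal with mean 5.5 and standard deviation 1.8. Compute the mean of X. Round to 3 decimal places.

9.317

Component means — 1: 12.3; 2: 6.75; 3: 5.5.
E[X] = 0.5·12.3 + 0.333333·6.75 + 0.166667·5.5 = 9.31667.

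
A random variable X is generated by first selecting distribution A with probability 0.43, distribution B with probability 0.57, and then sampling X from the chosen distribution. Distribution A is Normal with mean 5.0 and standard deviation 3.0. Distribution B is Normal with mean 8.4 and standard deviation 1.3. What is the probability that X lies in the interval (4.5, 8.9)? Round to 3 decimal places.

0.571

Conditional on each component, P(4.5 < X < 8.9): A: 0.469383; B: 0.648389.
By total probability, P(4.5 < X < 8.9) = 0.43·0.469383 + 0.57·0.648389 = 0.571417.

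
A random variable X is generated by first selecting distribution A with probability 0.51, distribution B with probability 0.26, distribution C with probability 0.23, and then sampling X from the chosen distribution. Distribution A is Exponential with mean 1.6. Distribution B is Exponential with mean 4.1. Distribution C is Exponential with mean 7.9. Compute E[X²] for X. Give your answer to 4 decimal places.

40.0610

For each component E[X²] = Var + (mean)², giving A: 5.12; B: 33.62; C: 124.82.
Overall E[X²] = 0.51·5.12 + 0.26·33.62 + 0.23·124.82 = 40.061.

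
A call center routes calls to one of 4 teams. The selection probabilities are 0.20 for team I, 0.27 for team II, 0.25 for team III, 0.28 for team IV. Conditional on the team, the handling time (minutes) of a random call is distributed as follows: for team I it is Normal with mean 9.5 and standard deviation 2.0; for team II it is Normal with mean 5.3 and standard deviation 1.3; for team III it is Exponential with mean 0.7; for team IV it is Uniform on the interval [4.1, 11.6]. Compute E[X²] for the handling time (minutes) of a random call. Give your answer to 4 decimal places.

For each component E[X²] = Var + (mean)², giving I: 94.25; II: 29.78; III: 0.98; IV: 66.31.
Overall E[X²] = 0.2·94.25 + 0.27·29.78 + 0.25·0.98 + 0.28·66.31 = 45.7024.

45.7024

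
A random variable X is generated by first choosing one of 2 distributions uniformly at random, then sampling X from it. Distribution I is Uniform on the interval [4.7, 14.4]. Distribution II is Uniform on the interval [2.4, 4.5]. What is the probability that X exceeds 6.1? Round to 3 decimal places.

Conditional on each component, P(X > 6.1): I: 0.85567; II: 0.
By total probability, P(X > 6.1) = 0.5·0.85567 + 0.5·0 = 0.427835.

0.428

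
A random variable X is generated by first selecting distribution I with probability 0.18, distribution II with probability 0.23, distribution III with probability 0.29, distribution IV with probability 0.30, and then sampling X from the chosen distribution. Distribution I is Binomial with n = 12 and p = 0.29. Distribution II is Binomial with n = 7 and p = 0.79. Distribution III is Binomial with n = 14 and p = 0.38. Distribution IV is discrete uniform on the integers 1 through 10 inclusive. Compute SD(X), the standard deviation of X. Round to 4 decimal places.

Per component, I: μ=3.48, E[X²]=14.5812; II: μ=5.53, E[X²]=31.7422; III: μ=5.32, E[X²]=31.6008; IV: μ=5.5, E[X²]=38.5.
E[X] = 0.18·3.48 + 0.23·5.53 + 0.29·5.32 + 0.3·5.5 = 5.0911.
E[X²] = 0.18·14.5812 + 0.23·31.7422 + 0.29·31.6008 + 0.3·38.5 = 30.6396.
Var(X) = E[X²] − (E[X])² = 30.6396 − 25.9193 = 4.72025.
SD(X) = √4.72025 = 2.17261.

2.1726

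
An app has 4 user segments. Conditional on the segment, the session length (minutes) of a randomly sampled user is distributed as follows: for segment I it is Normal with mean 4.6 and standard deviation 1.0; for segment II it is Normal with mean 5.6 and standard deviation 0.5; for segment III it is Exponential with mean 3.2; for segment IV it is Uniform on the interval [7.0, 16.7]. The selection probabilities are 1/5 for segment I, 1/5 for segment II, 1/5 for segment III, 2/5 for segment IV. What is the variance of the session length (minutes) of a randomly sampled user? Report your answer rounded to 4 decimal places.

19.0989

Per component, I: μ=4.6, E[X²]=22.16; II: μ=5.6, E[X²]=31.61; III: μ=3.2, E[X²]=20.48; IV: μ=11.85, E[X²]=148.263.
E[X] = 0.2·4.6 + 0.2·5.6 + 0.2·3.2 + 0.4·11.85 = 7.42.
E[X²] = 0.2·22.16 + 0.2·31.61 + 0.2·20.48 + 0.4·148.263 = 74.1553.
Var(X) = E[X²] − (E[X])² = 74.1553 − 55.0564 = 19.0989.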